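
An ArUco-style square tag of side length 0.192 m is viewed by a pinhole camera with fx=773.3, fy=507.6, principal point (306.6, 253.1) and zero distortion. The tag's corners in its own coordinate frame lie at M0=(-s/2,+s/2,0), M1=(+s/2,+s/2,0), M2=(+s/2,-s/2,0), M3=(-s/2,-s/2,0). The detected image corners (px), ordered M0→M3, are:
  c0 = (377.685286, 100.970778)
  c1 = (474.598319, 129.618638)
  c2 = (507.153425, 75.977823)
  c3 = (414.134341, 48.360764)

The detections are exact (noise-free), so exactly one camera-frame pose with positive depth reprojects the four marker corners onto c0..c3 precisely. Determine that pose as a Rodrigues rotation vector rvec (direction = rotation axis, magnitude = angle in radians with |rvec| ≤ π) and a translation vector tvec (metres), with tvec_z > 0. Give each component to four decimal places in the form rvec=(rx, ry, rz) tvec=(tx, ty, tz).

rvec=(-0.2963, -0.0776, 0.4132) tvec=(0.2528, -0.4629, 1.4249)

Intrinsics K: fx=773.3, fy=507.6, cx=306.6, cy=253.1
Marker side s = 0.192 m; corners in marker frame (Z=0):
  M0 = (-0.0960, +0.0960, 0)
  M1 = (+0.0960, +0.0960, 0)
  M2 = (+0.0960, -0.0960, 0)
  M3 = (-0.0960, -0.0960, 0)
Detected image corners:
  c0 = (377.685286, 100.970778) px
  c1 = (474.598319, 129.618638) px
  c2 = (507.153425, 75.977823) px
  c3 = (414.134341, 48.360764) px
Planar DLT: solve 8×8 A·h = b for H (H[2,2]=1):
  H  [+498.88481 -272.75410 +443.78645]
  H  [+147.36453 +258.07313 +88.21039]
  H  [+0.01009 -0.20989 +1.00000]
B = K⁻¹H; ‖b₁‖=0.701816, ‖b₂‖=0.701816; λ = 2/(‖b₁‖+‖b₂‖) = 1.424875, sign → tz>0 ⇒ λ=+1.424875
r₁ = λ·B[:,0] = (+0.91354,+0.40650,+0.01438); r₂ = λ·B[:,1] = (-0.38400,+0.87356,-0.29907)
r₃ = r₁×r₂ = (-0.13413,+0.26769,+0.95412); SVD([r₁ r₂ r₃]) → R = UVᵀ:
  R  [+0.91354 -0.38400 -0.13413]
  R  [+0.40650 +0.87356 +0.26769]
  R  [+0.01438 -0.29907 +0.95412]
t = (+0.25278, -0.46286, +1.42488) m
tr R = 2.741219; θ = arccos((tr R − 1)/2) = 0.514357 rad = 29.470°
axis k = ((R−Rᵀ)₃₂, (R−Rᵀ)₁₃, (R−Rᵀ)₂₁) / (2 sinθ) = (-0.576012, -0.150933, +0.803386)
rvec = θ·k = (-0.296276, -0.077633, +0.413227)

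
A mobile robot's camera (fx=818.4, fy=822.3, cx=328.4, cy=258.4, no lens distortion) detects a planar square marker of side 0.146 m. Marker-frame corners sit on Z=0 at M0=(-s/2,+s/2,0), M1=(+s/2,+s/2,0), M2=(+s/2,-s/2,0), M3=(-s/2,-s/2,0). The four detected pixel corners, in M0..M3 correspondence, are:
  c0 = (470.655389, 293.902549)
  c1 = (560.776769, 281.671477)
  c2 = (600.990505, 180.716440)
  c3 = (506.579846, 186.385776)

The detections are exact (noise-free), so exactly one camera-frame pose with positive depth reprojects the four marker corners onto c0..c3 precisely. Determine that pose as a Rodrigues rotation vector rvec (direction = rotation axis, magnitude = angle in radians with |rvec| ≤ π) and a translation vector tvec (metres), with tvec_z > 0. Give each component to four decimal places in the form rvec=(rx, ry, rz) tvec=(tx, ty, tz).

Intrinsics K: fx=818.4, fy=822.3, cx=328.4, cy=258.4
Marker side s = 0.146 m; corners in marker frame (Z=0):
  M0 = (-0.0730, +0.0730, 0)
  M1 = (+0.0730, +0.0730, 0)
  M2 = (+0.0730, -0.0730, 0)
  M3 = (-0.0730, -0.0730, 0)
Detected image corners:
  c0 = (470.655389, 293.902549) px
  c1 = (560.776769, 281.671477) px
  c2 = (600.990505, 180.716440) px
  c3 = (506.579846, 186.385776) px
Planar DLT: solve 8×8 A·h = b for H (H[2,2]=1):
  H  [+885.60162 +13.89510 +535.63650]
  H  [+49.87872 +834.42658 +237.47141]
  H  [+0.47535 +0.51454 +1.00000]
B = K⁻¹H; ‖b₁‖=1.014085, ‖b₂‖=1.014085; λ = 2/(‖b₁‖+‖b₂‖) = 0.986111, sign → tz>0 ⇒ λ=+0.986111
r₁ = λ·B[:,0] = (+0.87899,-0.08748,+0.46875); r₂ = λ·B[:,1] = (-0.18686,+0.84121,+0.50740)
r₃ = r₁×r₂ = (-0.43871,-0.53359,+0.72307); SVD([r₁ r₂ r₃]) → R = UVᵀ:
  R  [+0.87899 -0.18686 -0.43871]
  R  [-0.08748 +0.84121 -0.53359]
  R  [+0.46875 +0.50740 +0.72307]
t = (+0.24970, -0.02510, +0.98611) m
tr R = 2.443263; θ = arccos((tr R − 1)/2) = 0.764640 rad = 43.811°
axis k = ((R−Rᵀ)₃₂, (R−Rᵀ)₁₃, (R−Rᵀ)₂₁) / (2 sinθ) = (+0.751853, -0.655412, +0.071775)
rvec = θ·k = (+0.574897, -0.501155, +0.054882)

rvec=(0.5749, -0.5012, 0.0549) tvec=(0.2497, -0.0251, 0.9861)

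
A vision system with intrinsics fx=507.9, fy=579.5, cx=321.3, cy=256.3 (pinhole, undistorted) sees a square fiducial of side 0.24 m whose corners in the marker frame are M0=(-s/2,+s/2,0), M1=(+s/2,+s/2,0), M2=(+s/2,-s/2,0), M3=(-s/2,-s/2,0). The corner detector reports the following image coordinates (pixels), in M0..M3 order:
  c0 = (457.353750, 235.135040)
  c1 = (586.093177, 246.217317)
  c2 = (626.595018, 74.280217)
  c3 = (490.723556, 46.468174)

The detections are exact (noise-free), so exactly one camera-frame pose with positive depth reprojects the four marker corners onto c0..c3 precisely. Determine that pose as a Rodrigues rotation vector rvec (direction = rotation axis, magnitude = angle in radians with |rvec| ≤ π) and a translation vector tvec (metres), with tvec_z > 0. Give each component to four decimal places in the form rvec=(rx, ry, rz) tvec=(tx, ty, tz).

rvec=(0.2702, -0.2674, 0.0950) tvec=(0.3380, -0.1366, 0.7770)

Intrinsics K: fx=507.9, fy=579.5, cx=321.3, cy=256.3
Marker side s = 0.24 m; corners in marker frame (Z=0):
  M0 = (-0.1200, +0.1200, 0)
  M1 = (+0.1200, +0.1200, 0)
  M2 = (+0.1200, -0.1200, 0)
  M3 = (-0.1200, -0.1200, 0)
Detected image corners:
  c0 = (457.353750, 235.135040) px
  c1 = (586.093177, 246.217317) px
  c2 = (626.595018, 74.280217) px
  c3 = (490.723556, 46.468174) px
Planar DLT: solve 8×8 A·h = b for H (H[2,2]=1):
  H  [+740.73407 +19.85737 +542.26863]
  H  [+132.63377 +798.37925 +154.42796]
  H  [+0.35180 +0.32282 +1.00000]
B = K⁻¹H; ‖b₁‖=1.287060, ‖b₂‖=1.287060; λ = 2/(‖b₁‖+‖b₂‖) = 0.776964, sign → tz>0 ⇒ λ=+0.776964
r₁ = λ·B[:,0] = (+0.96023,+0.05694,+0.27333); r₂ = λ·B[:,1] = (-0.12829,+0.95950,+0.25082)
r₃ = r₁×r₂ = (-0.24798,-0.27591,+0.92864); SVD([r₁ r₂ r₃]) → R = UVᵀ:
  R  [+0.96023 -0.12829 -0.24798]
  R  [+0.05694 +0.95950 -0.27591]
  R  [+0.27333 +0.25082 +0.92864]
t = (+0.33803, -0.13658, +0.77696) m
tr R = 2.848372; θ = arccos((tr R − 1)/2) = 0.391898 rad = 22.454°
axis k = ((R−Rᵀ)₃₂, (R−Rᵀ)₁₃, (R−Rᵀ)₂₁) / (2 sinθ) = (+0.689539, -0.682448, +0.242486)
rvec = θ·k = (+0.270229, -0.267450, +0.095030)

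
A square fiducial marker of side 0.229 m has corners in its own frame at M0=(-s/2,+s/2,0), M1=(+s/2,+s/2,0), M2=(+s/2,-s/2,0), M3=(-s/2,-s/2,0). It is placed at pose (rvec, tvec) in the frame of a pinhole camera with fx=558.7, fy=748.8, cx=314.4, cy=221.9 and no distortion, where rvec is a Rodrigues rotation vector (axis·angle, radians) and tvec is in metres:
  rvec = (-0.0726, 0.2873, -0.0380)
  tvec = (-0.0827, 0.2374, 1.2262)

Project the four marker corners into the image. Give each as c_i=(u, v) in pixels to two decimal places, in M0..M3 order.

c0=(229.75, 435.81) c1=(328.60, 440.54) c2=(325.51, 295.24) c3=(228.20, 297.98)

Intrinsics K: fx=558.7, fy=748.8, cx=314.4, cy=221.9
Marker side s = 0.229 m; corners in marker frame (Z=0):
  M0 = (-0.1145, +0.1145, 0)
  M1 = (+0.1145, +0.1145, 0)
  M2 = (+0.1145, -0.1145, 0)
  M3 = (-0.1145, -0.1145, 0)
rvec = (-0.0726, 0.2873, -0.0380), |rvec| = θ = 0.29876 rad = 17.118°
Rodrigues: sinθ=0.29433, 1−cosθ=0.04430; R = I + sinθ·[k]× + (1−cosθ)·[k]×²:
    [+0.95832 +0.02709 +0.28441]
    [-0.04779 +0.99667 +0.06611]
    [-0.28168 -0.07694 +0.95642]
t = (-0.0827, 0.2374, 1.2262) m
M0: Pc = R·M0+t = (-0.18933, +0.35699, +1.24964); u = 558.7·(-0.18933)/1.24964 + 314.4 = 229.7545, v = 748.8·(+0.35699)/1.24964 + 221.9 = 435.8127
M1: Pc = R·M1+t = (+0.03013, +0.34605, +1.18514); u = 558.7·(+0.03013)/1.18514 + 314.4 = 328.6034, v = 748.8·(+0.34605)/1.18514 + 221.9 = 440.5409
M2: Pc = R·M2+t = (+0.02393, +0.11781, +1.20276); u = 558.7·(+0.02393)/1.20276 + 314.4 = 325.5141, v = 748.8·(+0.11781)/1.20276 + 221.9 = 295.2447
M3: Pc = R·M3+t = (-0.19553, +0.12875, +1.26726); u = 558.7·(-0.19553)/1.26726 + 314.4 = 228.1969, v = 748.8·(+0.12875)/1.26726 + 221.9 = 297.9778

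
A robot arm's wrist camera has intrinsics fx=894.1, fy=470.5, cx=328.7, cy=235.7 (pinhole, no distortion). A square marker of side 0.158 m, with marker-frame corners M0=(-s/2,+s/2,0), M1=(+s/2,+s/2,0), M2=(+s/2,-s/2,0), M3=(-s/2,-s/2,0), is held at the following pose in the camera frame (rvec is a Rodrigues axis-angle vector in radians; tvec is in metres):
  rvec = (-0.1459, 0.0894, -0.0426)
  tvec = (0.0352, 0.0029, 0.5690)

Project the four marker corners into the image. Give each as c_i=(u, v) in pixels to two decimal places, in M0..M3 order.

Intrinsics K: fx=894.1, fy=470.5, cx=328.7, cy=235.7
Marker side s = 0.158 m; corners in marker frame (Z=0):
  M0 = (-0.0790, +0.0790, 0)
  M1 = (+0.0790, +0.0790, 0)
  M2 = (+0.0790, -0.0790, 0)
  M3 = (-0.0790, -0.0790, 0)
rvec = (-0.1459, 0.0894, -0.0426), |rvec| = θ = 0.17633 rad = 10.103°
Rodrigues: sinθ=0.17542, 1−cosθ=0.01551; R = I + sinθ·[k]× + (1−cosθ)·[k]×²:
    [+0.99511 +0.03587 +0.09204]
    [-0.04888 +0.98848 +0.14325]
    [-0.08584 -0.14704 +0.98540]
t = (0.0352, 0.0029, 0.5690) m
M0: Pc = R·M0+t = (-0.04058, +0.08485, +0.56416); u = 894.1·(-0.04058)/0.56416 + 328.7 = 264.3887, v = 470.5·(+0.08485)/0.56416 + 235.7 = 306.4643
M1: Pc = R·M1+t = (+0.11665, +0.07713, +0.55060); u = 894.1·(+0.11665)/0.55060 + 328.7 = 518.1193, v = 470.5·(+0.07713)/0.55060 + 235.7 = 301.6073
M2: Pc = R·M2+t = (+0.11098, -0.07905, +0.57384); u = 894.1·(+0.11098)/0.57384 + 328.7 = 501.6186, v = 470.5·(-0.07905)/0.57384 + 235.7 = 170.8838
M3: Pc = R·M3+t = (-0.04625, -0.07133, +0.58740); u = 894.1·(-0.04625)/0.58740 + 328.7 = 258.3046, v = 470.5·(-0.07133)/0.58740 + 235.7 = 178.5670

c0=(264.39, 306.46) c1=(518.12, 301.61) c2=(501.62, 170.88) c3=(258.30, 178.57)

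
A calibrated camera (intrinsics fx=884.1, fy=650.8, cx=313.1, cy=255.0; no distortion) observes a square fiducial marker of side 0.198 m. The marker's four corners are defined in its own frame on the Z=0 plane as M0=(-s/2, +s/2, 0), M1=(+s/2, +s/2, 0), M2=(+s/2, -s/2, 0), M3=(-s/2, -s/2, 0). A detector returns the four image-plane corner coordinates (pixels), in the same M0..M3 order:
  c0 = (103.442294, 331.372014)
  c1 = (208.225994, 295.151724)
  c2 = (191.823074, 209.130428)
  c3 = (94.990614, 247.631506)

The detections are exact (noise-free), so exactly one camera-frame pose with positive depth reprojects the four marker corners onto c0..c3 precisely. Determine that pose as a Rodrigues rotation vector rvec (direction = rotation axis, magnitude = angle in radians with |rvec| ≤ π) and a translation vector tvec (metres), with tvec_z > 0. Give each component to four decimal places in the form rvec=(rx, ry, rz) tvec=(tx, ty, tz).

rvec=(-0.4424, 0.5012, -0.3153) tvec=(-0.2470, 0.0302, 1.3223)

Intrinsics K: fx=884.1, fy=650.8, cx=313.1, cy=255.0
Marker side s = 0.198 m; corners in marker frame (Z=0):
  M0 = (-0.0990, +0.0990, 0)
  M1 = (+0.0990, +0.0990, 0)
  M2 = (+0.0990, -0.0990, 0)
  M3 = (-0.0990, -0.0990, 0)
Detected image corners:
  c0 = (103.442294, 331.372014) px
  c1 = (208.225994, 295.151724) px
  c2 = (191.823074, 209.130428) px
  c3 = (94.990614, 247.631506) px
Planar DLT: solve 8×8 A·h = b for H (H[2,2]=1):
  H  [+464.26820 +8.01696 +147.92557]
  H  [-268.79975 +330.48931 +269.84612]
  H  [-0.29504 -0.36199 +1.00000]
B = K⁻¹H; ‖b₁‖=0.756260, ‖b₂‖=0.756260; λ = 2/(‖b₁‖+‖b₂‖) = 1.322297, sign → tz>0 ⇒ λ=+1.322297
r₁ = λ·B[:,0] = (+0.83254,-0.39329,-0.39013); r₂ = λ·B[:,1] = (+0.18150,+0.85904,-0.47865)
r₃ = r₁×r₂ = (+0.52338,+0.32769,+0.78657); SVD([r₁ r₂ r₃]) → R = UVᵀ:
  R  [+0.83254 +0.18150 +0.52338]
  R  [-0.39329 +0.85904 +0.32769]
  R  [-0.39013 -0.47865 +0.78657]
t = (-0.24704, +0.03016, +1.32230) m
tr R = 2.478147; θ = arccos((tr R − 1)/2) = 0.739102 rad = 42.347°
axis k = ((R−Rᵀ)₃₂, (R−Rᵀ)₁₃, (R−Rᵀ)₂₁) / (2 sinθ) = (-0.598512, +0.678058, -0.426639)
rvec = θ·k = (-0.442361, +0.501155, -0.315330)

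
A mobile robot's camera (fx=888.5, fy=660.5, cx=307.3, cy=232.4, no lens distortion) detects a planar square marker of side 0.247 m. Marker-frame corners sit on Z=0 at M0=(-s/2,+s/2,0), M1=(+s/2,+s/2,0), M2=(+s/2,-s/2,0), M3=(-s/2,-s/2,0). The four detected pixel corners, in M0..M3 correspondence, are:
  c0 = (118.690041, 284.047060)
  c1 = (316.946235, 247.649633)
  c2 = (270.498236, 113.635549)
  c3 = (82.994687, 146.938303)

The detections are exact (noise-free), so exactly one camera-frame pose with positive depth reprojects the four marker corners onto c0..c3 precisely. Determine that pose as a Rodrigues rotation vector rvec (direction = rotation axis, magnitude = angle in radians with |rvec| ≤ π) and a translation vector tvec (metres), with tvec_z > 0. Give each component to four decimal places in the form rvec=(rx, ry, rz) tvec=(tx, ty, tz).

rvec=(-0.2645, -0.0043, -0.2445) tvec=(-0.1377, -0.0611, 1.1101)

Intrinsics K: fx=888.5, fy=660.5, cx=307.3, cy=232.4
Marker side s = 0.247 m; corners in marker frame (Z=0):
  M0 = (-0.1235, +0.1235, 0)
  M1 = (+0.1235, +0.1235, 0)
  M2 = (+0.1235, -0.1235, 0)
  M3 = (-0.1235, -0.1235, 0)
Detected image corners:
  c0 = (118.690041, 284.047060) px
  c1 = (316.946235, 247.649633) px
  c2 = (270.498236, 113.635549) px
  c3 = (82.994687, 146.938303) px
Planar DLT: solve 8×8 A·h = b for H (H[2,2]=1):
  H  [+786.69915 +120.47303 +197.08073]
  H  [-134.45351 +502.72699 +196.05000]
  H  [+0.03262 -0.23264 +1.00000]
B = K⁻¹H; ‖b₁‖=0.900795, ‖b₂‖=0.900795; λ = 2/(‖b₁‖+‖b₂‖) = 1.110130, sign → tz>0 ⇒ λ=+1.110130
r₁ = λ·B[:,0] = (+0.97041,-0.23872,+0.03621); r₂ = λ·B[:,1] = (+0.23985,+0.93583,-0.25827)
r₃ = r₁×r₂ = (+0.02777,+0.25931,+0.96540); SVD([r₁ r₂ r₃]) → R = UVᵀ:
  R  [+0.97041 +0.23985 +0.02777]
  R  [-0.23872 +0.93583 +0.25931]
  R  [+0.03621 -0.25827 +0.96540]
t = (-0.13771, -0.06109, +1.11013) m
tr R = 2.871634; θ = arccos((tr R − 1)/2) = 0.360226 rad = 20.639°
axis k = ((R−Rᵀ)₃₂, (R−Rᵀ)₁₃, (R−Rᵀ)₂₁) / (2 sinθ) = (-0.734179, -0.011968, -0.678851)
rvec = θ·k = (-0.264470, -0.004311, -0.244540)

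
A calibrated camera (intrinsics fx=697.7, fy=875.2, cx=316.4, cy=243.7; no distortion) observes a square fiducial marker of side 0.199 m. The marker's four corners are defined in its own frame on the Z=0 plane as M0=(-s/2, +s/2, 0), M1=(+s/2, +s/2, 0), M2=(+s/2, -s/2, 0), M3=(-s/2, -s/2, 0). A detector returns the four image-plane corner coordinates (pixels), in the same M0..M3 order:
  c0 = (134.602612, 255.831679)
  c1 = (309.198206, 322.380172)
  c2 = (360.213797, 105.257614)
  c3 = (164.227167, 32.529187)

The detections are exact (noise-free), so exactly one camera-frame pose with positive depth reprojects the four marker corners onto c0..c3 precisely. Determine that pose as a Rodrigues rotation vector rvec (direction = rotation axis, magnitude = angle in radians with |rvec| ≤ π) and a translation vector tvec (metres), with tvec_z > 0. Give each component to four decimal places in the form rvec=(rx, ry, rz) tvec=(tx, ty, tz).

rvec=(0.4153, 0.0896, 0.2820) tvec=(-0.0780, -0.0480, 0.7173)

Intrinsics K: fx=697.7, fy=875.2, cx=316.4, cy=243.7
Marker side s = 0.199 m; corners in marker frame (Z=0):
  M0 = (-0.0995, +0.0995, 0)
  M1 = (+0.0995, +0.0995, 0)
  M2 = (+0.0995, -0.0995, 0)
  M3 = (-0.0995, -0.0995, 0)
Detected image corners:
  c0 = (134.602612, 255.831679) px
  c1 = (309.198206, 322.380172) px
  c2 = (360.213797, 105.257614) px
  c3 = (164.227167, 32.529187) px
Planar DLT: solve 8×8 A·h = b for H (H[2,2]=1):
  H  [+918.44485 -64.06616 +240.54811]
  H  [+341.95258 +1208.95333 +185.12311]
  H  [-0.03970 +0.57149 +1.00000]
B = K⁻¹H; ‖b₁‖=1.394131, ‖b₂‖=1.394131; λ = 2/(‖b₁‖+‖b₂‖) = 0.717293, sign → tz>0 ⇒ λ=+0.717293
r₁ = λ·B[:,0] = (+0.95715,+0.28819,-0.02848); r₂ = λ·B[:,1] = (-0.25176,+0.87669,+0.40993)
r₃ = r₁×r₂ = (+0.14310,-0.38519,+0.91167); SVD([r₁ r₂ r₃]) → R = UVᵀ:
  R  [+0.95715 -0.25176 +0.14310]
  R  [+0.28819 +0.87669 -0.38519]
  R  [-0.02848 +0.40993 +0.91167]
t = (-0.07798, -0.04801, +0.71729) m
tr R = 2.745511; θ = arccos((tr R − 1)/2) = 0.509978 rad = 29.220°
axis k = ((R−Rᵀ)₃₂, (R−Rᵀ)₁₃, (R−Rᵀ)₂₁) / (2 sinθ) = (+0.814405, +0.175740, +0.553047)
rvec = θ·k = (+0.415328, +0.089623, +0.282041)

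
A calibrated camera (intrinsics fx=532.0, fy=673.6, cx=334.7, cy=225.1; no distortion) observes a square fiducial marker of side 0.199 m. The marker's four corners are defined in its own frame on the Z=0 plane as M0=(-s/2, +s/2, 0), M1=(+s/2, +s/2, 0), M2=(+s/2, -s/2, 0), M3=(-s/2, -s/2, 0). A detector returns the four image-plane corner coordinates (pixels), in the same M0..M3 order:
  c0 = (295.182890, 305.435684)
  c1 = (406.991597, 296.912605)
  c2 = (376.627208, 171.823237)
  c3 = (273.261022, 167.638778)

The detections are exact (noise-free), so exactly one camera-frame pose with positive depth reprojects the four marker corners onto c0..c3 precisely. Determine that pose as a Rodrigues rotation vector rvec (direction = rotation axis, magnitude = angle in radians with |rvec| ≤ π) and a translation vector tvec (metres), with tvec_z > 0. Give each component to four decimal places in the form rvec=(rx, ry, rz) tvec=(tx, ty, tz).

Intrinsics K: fx=532.0, fy=673.6, cx=334.7, cy=225.1
Marker side s = 0.199 m; corners in marker frame (Z=0):
  M0 = (-0.0995, +0.0995, 0)
  M1 = (+0.0995, +0.0995, 0)
  M2 = (+0.0995, -0.0995, 0)
  M3 = (-0.0995, -0.0995, 0)
Detected image corners:
  c0 = (295.182890, 305.435684) px
  c1 = (406.991597, 296.912605) px
  c2 = (376.627208, 171.823237) px
  c3 = (273.261022, 167.638778) px
Planar DLT: solve 8×8 A·h = b for H (H[2,2]=1):
  H  [+700.92931 -40.11991 +339.90716]
  H  [+103.12340 +538.84282 +232.06385]
  H  [+0.47739 -0.51033 +1.00000]
B = K⁻¹H; ‖b₁‖=1.123666, ‖b₂‖=1.123666; λ = 2/(‖b₁‖+‖b₂‖) = 0.889944, sign → tz>0 ⇒ λ=+0.889944
r₁ = λ·B[:,0] = (+0.90524,-0.00573,+0.42485); r₂ = λ·B[:,1] = (+0.21862,+0.86368,-0.45417)
r₃ = r₁×r₂ = (-0.36433,+0.50401,+0.78309); SVD([r₁ r₂ r₃]) → R = UVᵀ:
  R  [+0.90524 +0.21862 -0.36433]
  R  [-0.00573 +0.86368 +0.50401]
  R  [+0.42485 -0.45417 +0.78309]
t = (+0.00871, +0.00920, +0.88994) m
tr R = 2.552014; θ = arccos((tr R − 1)/2) = 0.682486 rad = 39.104°
axis k = ((R−Rᵀ)₃₂, (R−Rᵀ)₁₃, (R−Rᵀ)₂₁) / (2 sinθ) = (-0.759586, -0.625618, -0.177850)
rvec = θ·k = (-0.518407, -0.426976, -0.121380)

rvec=(-0.5184, -0.4270, -0.1214) tvec=(0.0087, 0.0092, 0.8899)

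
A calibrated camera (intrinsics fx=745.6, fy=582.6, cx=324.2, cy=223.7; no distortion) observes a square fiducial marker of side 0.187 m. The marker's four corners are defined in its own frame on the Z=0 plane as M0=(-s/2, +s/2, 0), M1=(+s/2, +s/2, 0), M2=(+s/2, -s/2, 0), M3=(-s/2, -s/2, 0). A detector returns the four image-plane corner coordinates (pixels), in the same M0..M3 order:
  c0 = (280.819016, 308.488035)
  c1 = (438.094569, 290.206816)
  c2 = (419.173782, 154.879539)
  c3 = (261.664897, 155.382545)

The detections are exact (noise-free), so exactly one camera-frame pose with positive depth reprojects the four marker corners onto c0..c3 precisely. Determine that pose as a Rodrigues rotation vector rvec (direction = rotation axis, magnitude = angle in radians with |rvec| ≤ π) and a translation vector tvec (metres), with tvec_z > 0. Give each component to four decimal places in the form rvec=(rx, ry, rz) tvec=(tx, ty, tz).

Intrinsics K: fx=745.6, fy=582.6, cx=324.2, cy=223.7
Marker side s = 0.187 m; corners in marker frame (Z=0):
  M0 = (-0.0935, +0.0935, 0)
  M1 = (+0.0935, +0.0935, 0)
  M2 = (+0.0935, -0.0935, 0)
  M3 = (-0.0935, -0.0935, 0)
Detected image corners:
  c0 = (280.819016, 308.488035) px
  c1 = (438.094569, 290.206816) px
  c2 = (419.173782, 154.879539) px
  c3 = (261.664897, 155.382545) px
Planar DLT: solve 8×8 A·h = b for H (H[2,2]=1):
  H  [+1070.73704 +76.83414 +354.69113]
  H  [+98.83824 +752.11103 +226.47146]
  H  [+0.65458 -0.07125 +1.00000]
B = K⁻¹H; ‖b₁‖=1.327023, ‖b₂‖=1.327023; λ = 2/(‖b₁‖+‖b₂‖) = 0.753567, sign → tz>0 ⇒ λ=+0.753567
r₁ = λ·B[:,0] = (+0.86769,-0.06156,+0.49327); r₂ = λ·B[:,1] = (+0.10100,+0.99344,-0.05369)
r₃ = r₁×r₂ = (-0.48673,+0.09641,+0.86822); SVD([r₁ r₂ r₃]) → R = UVᵀ:
  R  [+0.86769 +0.10100 -0.48673]
  R  [-0.06156 +0.99344 +0.09641]
  R  [+0.49327 -0.05369 +0.86822]
t = (+0.03082, +0.00358, +0.75357) m
tr R = 2.729348; θ = arccos((tr R − 1)/2) = 0.526295 rad = 30.154°
axis k = ((R−Rᵀ)₃₂, (R−Rᵀ)₁₃, (R−Rᵀ)₂₁) / (2 sinθ) = (-0.149400, -0.975448, -0.161803)
rvec = θ·k = (-0.078628, -0.513374, -0.085156)

rvec=(-0.0786, -0.5134, -0.0852) tvec=(0.0308, 0.0036, 0.7536)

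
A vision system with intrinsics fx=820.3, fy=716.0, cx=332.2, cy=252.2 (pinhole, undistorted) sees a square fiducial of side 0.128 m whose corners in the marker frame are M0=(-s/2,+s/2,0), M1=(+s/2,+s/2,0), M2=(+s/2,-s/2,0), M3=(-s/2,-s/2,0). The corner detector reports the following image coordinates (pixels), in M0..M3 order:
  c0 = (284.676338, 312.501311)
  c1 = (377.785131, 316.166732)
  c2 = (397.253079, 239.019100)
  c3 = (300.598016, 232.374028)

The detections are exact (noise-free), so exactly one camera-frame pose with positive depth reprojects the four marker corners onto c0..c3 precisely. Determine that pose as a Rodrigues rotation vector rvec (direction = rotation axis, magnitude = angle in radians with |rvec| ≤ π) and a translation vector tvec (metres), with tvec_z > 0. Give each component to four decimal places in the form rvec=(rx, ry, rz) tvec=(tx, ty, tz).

Intrinsics K: fx=820.3, fy=716.0, cx=332.2, cy=252.2
Marker side s = 0.128 m; corners in marker frame (Z=0):
  M0 = (-0.0640, +0.0640, 0)
  M1 = (+0.0640, +0.0640, 0)
  M2 = (+0.0640, -0.0640, 0)
  M3 = (-0.0640, -0.0640, 0)
Detected image corners:
  c0 = (284.676338, 312.501311) px
  c1 = (377.785131, 316.166732) px
  c2 = (397.253079, 239.019100) px
  c3 = (300.598016, 232.374028) px
Planar DLT: solve 8×8 A·h = b for H (H[2,2]=1):
  H  [+833.98479 -21.83316 +340.71444]
  H  [+115.24660 +708.48427 +275.92357]
  H  [+0.27354 +0.34301 +1.00000]
B = K⁻¹H; ‖b₁‖=0.948507, ‖b₂‖=0.948507; λ = 2/(‖b₁‖+‖b₂‖) = 1.054289, sign → tz>0 ⇒ λ=+1.054289
r₁ = λ·B[:,0] = (+0.95509,+0.06812,+0.28839); r₂ = λ·B[:,1] = (-0.17451,+0.91584,+0.36163)
r₃ = r₁×r₂ = (-0.23948,-0.39572,+0.88660); SVD([r₁ r₂ r₃]) → R = UVᵀ:
  R  [+0.95509 -0.17451 -0.23948]
  R  [+0.06812 +0.91584 -0.39572]
  R  [+0.28839 +0.36163 +0.88660]
t = (+0.01094, +0.03493, +1.05429) m
tr R = 2.757529; θ = arccos((tr R − 1)/2) = 0.497529 rad = 28.506°
axis k = ((R−Rᵀ)₃₂, (R−Rᵀ)₁₃, (R−Rᵀ)₂₁) / (2 sinθ) = (+0.793440, -0.553027, +0.254193)
rvec = θ·k = (+0.394760, -0.275147, +0.126468)

rvec=(0.3948, -0.2751, 0.1265) tvec=(0.0109, 0.0349, 1.0543)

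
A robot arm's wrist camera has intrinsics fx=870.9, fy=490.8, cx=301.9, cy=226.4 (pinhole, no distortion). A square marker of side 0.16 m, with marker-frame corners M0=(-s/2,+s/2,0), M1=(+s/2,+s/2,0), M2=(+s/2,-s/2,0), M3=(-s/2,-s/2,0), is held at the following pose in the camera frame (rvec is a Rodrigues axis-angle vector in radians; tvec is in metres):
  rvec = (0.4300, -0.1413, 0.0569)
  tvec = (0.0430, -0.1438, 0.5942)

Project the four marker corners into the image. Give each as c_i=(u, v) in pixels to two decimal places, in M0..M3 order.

c0=(241.21, 168.00) c1=(459.05, 173.26) c2=(497.71, 42.82) c3=(255.45, 31.29)

Intrinsics K: fx=870.9, fy=490.8, cx=301.9, cy=226.4
Marker side s = 0.16 m; corners in marker frame (Z=0):
  M0 = (-0.0800, +0.0800, 0)
  M1 = (+0.0800, +0.0800, 0)
  M2 = (+0.0800, -0.0800, 0)
  M3 = (-0.0800, -0.0800, 0)
rvec = (0.4300, -0.1413, 0.0569), |rvec| = θ = 0.45618 rad = 26.137°
Rodrigues: sinθ=0.44053, 1−cosθ=0.10226; R = I + sinθ·[k]× + (1−cosθ)·[k]×²:
    [+0.98860 -0.08480 -0.12443]
    [+0.02509 +0.90755 -0.41919]
    [+0.14847 +0.41129 +0.89933]
t = (0.0430, -0.1438, 0.5942) m
M0: Pc = R·M0+t = (-0.04287, -0.07320, +0.61523); u = 870.9·(-0.04287)/0.61523 + 301.9 = 241.2111, v = 490.8·(-0.07320)/0.61523 + 226.4 = 168.0017
M1: Pc = R·M1+t = (+0.11530, -0.06919, +0.63898); u = 870.9·(+0.11530)/0.63898 + 301.9 = 459.0532, v = 490.8·(-0.06919)/0.63898 + 226.4 = 173.2563
M2: Pc = R·M2+t = (+0.12887, -0.21440, +0.57317); u = 870.9·(+0.12887)/0.57317 + 301.9 = 497.7124, v = 490.8·(-0.21440)/0.57317 + 226.4 = 42.8155
M3: Pc = R·M3+t = (-0.02930, -0.21841, +0.54942); u = 870.9·(-0.02930)/0.54942 + 301.9 = 255.4500, v = 490.8·(-0.21841)/0.54942 + 226.4 = 31.2916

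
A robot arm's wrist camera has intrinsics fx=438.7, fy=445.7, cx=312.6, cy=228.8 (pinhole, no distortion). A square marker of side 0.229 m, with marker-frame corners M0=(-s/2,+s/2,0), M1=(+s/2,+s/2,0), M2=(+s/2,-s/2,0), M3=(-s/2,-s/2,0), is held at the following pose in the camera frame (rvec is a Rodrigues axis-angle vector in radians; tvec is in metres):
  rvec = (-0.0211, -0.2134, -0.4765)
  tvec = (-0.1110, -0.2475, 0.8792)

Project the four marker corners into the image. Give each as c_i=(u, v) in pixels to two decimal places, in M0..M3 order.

Intrinsics K: fx=438.7, fy=445.7, cx=312.6, cy=228.8
Marker side s = 0.229 m; corners in marker frame (Z=0):
  M0 = (-0.1145, +0.1145, 0)
  M1 = (+0.1145, +0.1145, 0)
  M2 = (+0.1145, -0.1145, 0)
  M3 = (-0.1145, -0.1145, 0)
rvec = (-0.0211, -0.2134, -0.4765), |rvec| = θ = 0.52253 rad = 29.939°
Rodrigues: sinθ=0.49907, 1−cosθ=0.13344; R = I + sinθ·[k]× + (1−cosθ)·[k]×²:
    [+0.86678 +0.45731 -0.19891]
    [-0.45291 +0.88882 +0.06985]
    [+0.20873 +0.02954 +0.97753]
t = (-0.1110, -0.2475, 0.8792) m
M0: Pc = R·M0+t = (-0.15788, -0.09387, +0.85868); u = 438.7·(-0.15788)/0.85868 + 312.6 = 231.9373, v = 445.7·(-0.09387)/0.85868 + 228.8 = 180.0754
M1: Pc = R·M1+t = (+0.04061, -0.19759, +0.90648); u = 438.7·(+0.04061)/0.90648 + 312.6 = 332.2526, v = 445.7·(-0.19759)/0.90648 + 228.8 = 131.6494
M2: Pc = R·M2+t = (-0.06412, -0.40113, +0.89972); u = 438.7·(-0.06412)/0.89972 + 312.6 = 281.3371, v = 445.7·(-0.40113)/0.89972 + 228.8 = 30.0903
M3: Pc = R·M3+t = (-0.26261, -0.29741, +0.85192); u = 438.7·(-0.26261)/0.85192 + 312.6 = 177.3683, v = 445.7·(-0.29741)/0.85192 + 228.8 = 73.2025

c0=(231.94, 180.08) c1=(332.25, 131.65) c2=(281.34, 30.09) c3=(177.37, 73.20)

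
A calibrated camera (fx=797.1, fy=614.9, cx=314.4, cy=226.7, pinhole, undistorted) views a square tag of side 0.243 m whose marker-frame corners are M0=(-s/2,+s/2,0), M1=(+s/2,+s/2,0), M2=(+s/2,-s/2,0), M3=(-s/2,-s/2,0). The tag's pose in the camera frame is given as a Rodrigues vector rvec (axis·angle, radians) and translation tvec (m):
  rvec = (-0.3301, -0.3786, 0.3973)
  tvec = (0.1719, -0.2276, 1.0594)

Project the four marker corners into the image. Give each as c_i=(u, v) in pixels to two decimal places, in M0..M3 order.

Intrinsics K: fx=797.1, fy=614.9, cx=314.4, cy=226.7
Marker side s = 0.243 m; corners in marker frame (Z=0):
  M0 = (-0.1215, +0.1215, 0)
  M1 = (+0.1215, +0.1215, 0)
  M2 = (+0.1215, -0.1215, 0)
  M3 = (-0.1215, -0.1215, 0)
rvec = (-0.3301, -0.3786, 0.3973), |rvec| = θ = 0.64043 rad = 36.694°
Rodrigues: sinθ=0.59754, 1−cosθ=0.19816; R = I + sinθ·[k]× + (1−cosθ)·[k]×²:
    [+0.85448 -0.31031 -0.41661]
    [+0.43107 +0.87109 +0.23532]
    [+0.28988 -0.38067 +0.87810]
t = (0.1719, -0.2276, 1.0594) m
M0: Pc = R·M0+t = (+0.03038, -0.17414, +0.97793); u = 797.1·(+0.03038)/0.97793 + 314.4 = 339.1602, v = 614.9·(-0.17414)/0.97793 + 226.7 = 117.2059
M1: Pc = R·M1+t = (+0.23802, -0.06939, +1.04837); u = 797.1·(+0.23802)/1.04837 + 314.4 = 495.3699, v = 614.9·(-0.06939)/1.04837 + 226.7 = 186.0025
M2: Pc = R·M2+t = (+0.31342, -0.28106, +1.14087); u = 797.1·(+0.31342)/1.14087 + 314.4 = 533.3811, v = 614.9·(-0.28106)/1.14087 + 226.7 = 75.2149
M3: Pc = R·M3+t = (+0.10578, -0.38581, +1.07043); u = 797.1·(+0.10578)/1.07043 + 314.4 = 393.1717, v = 614.9·(-0.38581)/1.07043 + 226.7 = 5.0728

c0=(339.16, 117.21) c1=(495.37, 186.00) c2=(533.38, 75.21) c3=(393.17, 5.07)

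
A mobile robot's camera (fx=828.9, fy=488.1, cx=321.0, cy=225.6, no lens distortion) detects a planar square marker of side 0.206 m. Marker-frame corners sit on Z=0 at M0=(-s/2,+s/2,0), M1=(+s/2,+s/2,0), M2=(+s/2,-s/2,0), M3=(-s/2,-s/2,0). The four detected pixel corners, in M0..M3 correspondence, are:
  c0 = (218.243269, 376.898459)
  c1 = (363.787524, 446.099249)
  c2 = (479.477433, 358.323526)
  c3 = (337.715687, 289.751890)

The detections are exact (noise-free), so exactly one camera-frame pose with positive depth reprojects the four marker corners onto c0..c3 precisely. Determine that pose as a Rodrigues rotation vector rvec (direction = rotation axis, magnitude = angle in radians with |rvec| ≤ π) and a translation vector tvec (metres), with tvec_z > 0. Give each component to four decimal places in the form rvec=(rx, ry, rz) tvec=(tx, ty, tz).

rvec=(-0.0710, -0.0651, 0.6888) tvec=(0.0327, 0.2657, 0.9140)

Intrinsics K: fx=828.9, fy=488.1, cx=321.0, cy=225.6
Marker side s = 0.206 m; corners in marker frame (Z=0):
  M0 = (-0.1030, +0.1030, 0)
  M1 = (+0.1030, +0.1030, 0)
  M2 = (+0.1030, -0.1030, 0)
  M3 = (-0.1030, -0.1030, 0)
Detected image corners:
  c0 = (218.243269, 376.898459) px
  c1 = (363.787524, 446.099249) px
  c2 = (479.477433, 358.323526) px
  c3 = (337.715687, 289.751890) px
Planar DLT: solve 8×8 A·h = b for H (H[2,2]=1):
  H  [+711.23985 -604.00973 +350.67760]
  H  [+349.08738 +389.60163 +367.48178]
  H  [+0.03998 -0.09510 +1.00000]
B = K⁻¹H; ‖b₁‖=1.094047, ‖b₂‖=1.094047; λ = 2/(‖b₁‖+‖b₂‖) = 0.914038, sign → tz>0 ⇒ λ=+0.914038
r₁ = λ·B[:,0] = (+0.77014,+0.63683,+0.03654); r₂ = λ·B[:,1] = (-0.63239,+0.76976,-0.08692)
r₃ = r₁×r₂ = (-0.08348,+0.04383,+0.99554); SVD([r₁ r₂ r₃]) → R = UVᵀ:
  R  [+0.77014 -0.63239 -0.08348]
  R  [+0.63683 +0.76976 +0.04383]
  R  [+0.03654 -0.08692 +0.99554]
t = (+0.03273, +0.26569, +0.91404) m
tr R = 2.535446; θ = arccos((tr R − 1)/2) = 0.695516 rad = 39.850°
axis k = ((R−Rᵀ)₃₂, (R−Rᵀ)₁₃, (R−Rᵀ)₂₁) / (2 sinθ) = (-0.102027, -0.093656, +0.990363)
rvec = θ·k = (-0.070961, -0.065139, +0.688814)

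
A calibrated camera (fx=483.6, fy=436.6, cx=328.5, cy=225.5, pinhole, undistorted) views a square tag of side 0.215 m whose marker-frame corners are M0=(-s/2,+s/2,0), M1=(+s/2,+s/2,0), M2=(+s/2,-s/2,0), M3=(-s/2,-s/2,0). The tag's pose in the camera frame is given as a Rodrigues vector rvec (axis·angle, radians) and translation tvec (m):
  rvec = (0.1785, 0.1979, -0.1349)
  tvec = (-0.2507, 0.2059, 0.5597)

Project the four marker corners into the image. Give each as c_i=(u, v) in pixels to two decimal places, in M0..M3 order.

Intrinsics K: fx=483.6, fy=436.6, cx=328.5, cy=225.5
Marker side s = 0.215 m; corners in marker frame (Z=0):
  M0 = (-0.1075, +0.1075, 0)
  M1 = (+0.1075, +0.1075, 0)
  M2 = (+0.1075, -0.1075, 0)
  M3 = (-0.1075, -0.1075, 0)
rvec = (0.1785, 0.1979, -0.1349), |rvec| = θ = 0.29870 rad = 17.115°
Rodrigues: sinθ=0.29428, 1−cosθ=0.04428; R = I + sinθ·[k]× + (1−cosθ)·[k]×²:
    [+0.97153 +0.15043 +0.18302]
    [-0.11537 +0.97516 -0.18911]
    [-0.20692 +0.16261 +0.96475]
t = (-0.2507, 0.2059, 0.5597) m
M0: Pc = R·M0+t = (-0.33897, +0.32313, +0.59942); u = 483.6·(-0.33897)/0.59942 + 328.5 = 55.0295, v = 436.6·(+0.32313)/0.59942 + 225.5 = 460.8579
M1: Pc = R·M1+t = (-0.13009, +0.29833, +0.55494); u = 483.6·(-0.13009)/0.55494 + 328.5 = 215.1341, v = 436.6·(+0.29833)/0.55494 + 225.5 = 460.2107
M2: Pc = R·M2+t = (-0.16243, +0.08867, +0.51998); u = 483.6·(-0.16243)/0.51998 + 328.5 = 177.4311, v = 436.6·(+0.08867)/0.51998 + 225.5 = 299.9508
M3: Pc = R·M3+t = (-0.37131, +0.11347, +0.56446); u = 483.6·(-0.37131)/0.56446 + 328.5 = 10.3818, v = 436.6·(+0.11347)/0.56446 + 225.5 = 313.2690

c0=(55.03, 460.86) c1=(215.13, 460.21) c2=(177.43, 299.95) c3=(10.38, 313.27)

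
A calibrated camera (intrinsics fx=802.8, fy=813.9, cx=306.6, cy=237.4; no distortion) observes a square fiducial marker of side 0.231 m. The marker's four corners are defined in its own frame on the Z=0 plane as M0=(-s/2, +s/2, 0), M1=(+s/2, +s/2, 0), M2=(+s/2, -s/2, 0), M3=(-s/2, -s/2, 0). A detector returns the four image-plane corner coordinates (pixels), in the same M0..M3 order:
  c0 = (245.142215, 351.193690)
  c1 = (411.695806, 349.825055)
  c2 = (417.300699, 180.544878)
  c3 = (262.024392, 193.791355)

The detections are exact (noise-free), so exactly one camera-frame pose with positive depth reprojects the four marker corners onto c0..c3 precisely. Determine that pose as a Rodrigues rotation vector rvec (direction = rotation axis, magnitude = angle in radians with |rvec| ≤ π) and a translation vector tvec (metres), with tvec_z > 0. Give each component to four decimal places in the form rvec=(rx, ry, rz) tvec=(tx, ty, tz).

rvec=(-0.3749, 0.3739, 0.0115) tvec=(0.0334, 0.0381, 1.0892)

Intrinsics K: fx=802.8, fy=813.9, cx=306.6, cy=237.4
Marker side s = 0.231 m; corners in marker frame (Z=0):
  M0 = (-0.1155, +0.1155, 0)
  M1 = (+0.1155, +0.1155, 0)
  M2 = (+0.1155, -0.1155, 0)
  M3 = (-0.1155, -0.1155, 0)
Detected image corners:
  c0 = (245.142215, 351.193690) px
  c1 = (411.695806, 349.825055) px
  c2 = (417.300699, 180.544878) px
  c3 = (262.024392, 193.791355) px
Planar DLT: solve 8×8 A·h = b for H (H[2,2]=1):
  H  [+585.64861 -158.63369 +331.19166]
  H  [-121.15887 +618.37727 +265.89881]
  H  [-0.32940 -0.32640 +1.00000]
B = K⁻¹H; ‖b₁‖=0.918065, ‖b₂‖=0.918065; λ = 2/(‖b₁‖+‖b₂‖) = 1.089247, sign → tz>0 ⇒ λ=+1.089247
r₁ = λ·B[:,0] = (+0.93164,-0.05749,-0.35880); r₂ = λ·B[:,1] = (-0.07945,+0.93128,-0.35553)
r₃ = r₁×r₂ = (+0.35458,+0.35974,+0.86305); SVD([r₁ r₂ r₃]) → R = UVᵀ:
  R  [+0.93164 -0.07945 +0.35458]
  R  [-0.05749 +0.93128 +0.35974]
  R  [-0.35880 -0.35553 +0.86305]
t = (+0.03337, +0.03814, +1.08925) m
tr R = 2.725977; θ = arccos((tr R − 1)/2) = 0.529641 rad = 30.346°
axis k = ((R−Rᵀ)₃₂, (R−Rᵀ)₁₃, (R−Rᵀ)₂₁) / (2 sinθ) = (-0.707875, +0.706003, +0.021733)
rvec = θ·k = (-0.374920, +0.373928, +0.011511)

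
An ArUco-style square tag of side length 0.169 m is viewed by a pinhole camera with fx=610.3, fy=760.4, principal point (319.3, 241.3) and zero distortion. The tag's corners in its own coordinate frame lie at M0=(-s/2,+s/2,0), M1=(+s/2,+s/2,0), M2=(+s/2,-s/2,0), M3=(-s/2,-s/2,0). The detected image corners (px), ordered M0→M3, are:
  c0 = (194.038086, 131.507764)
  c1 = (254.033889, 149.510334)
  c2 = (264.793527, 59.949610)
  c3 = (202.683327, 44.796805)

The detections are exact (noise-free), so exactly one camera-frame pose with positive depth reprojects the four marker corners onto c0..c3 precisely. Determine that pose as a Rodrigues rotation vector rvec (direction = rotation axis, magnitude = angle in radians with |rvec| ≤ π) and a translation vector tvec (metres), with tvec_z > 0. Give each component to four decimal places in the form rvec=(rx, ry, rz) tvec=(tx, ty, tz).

Intrinsics K: fx=610.3, fy=760.4, cx=319.3, cy=241.3
Marker side s = 0.169 m; corners in marker frame (Z=0):
  M0 = (-0.0845, +0.0845, 0)
  M1 = (+0.0845, +0.0845, 0)
  M2 = (+0.0845, -0.0845, 0)
  M3 = (-0.0845, -0.0845, 0)
Detected image corners:
  c0 = (194.038086, 131.507764) px
  c1 = (254.033889, 149.510334) px
  c2 = (264.793527, 59.949610) px
  c3 = (202.683327, 44.796805) px
Planar DLT: solve 8×8 A·h = b for H (H[2,2]=1):
  H  [+310.08382 -18.50708 +228.24201]
  H  [+76.68817 +537.69716 +96.91580]
  H  [-0.22320 +0.16945 +1.00000]
B = K⁻¹H; ‖b₁‖=0.685375, ‖b₂‖=0.685374; λ = 2/(‖b₁‖+‖b₂‖) = 1.459056, sign → tz>0 ⇒ λ=+1.459056
r₁ = λ·B[:,0] = (+0.91170,+0.25049,-0.32566); r₂ = λ·B[:,1] = (-0.17360,+0.95328,+0.24724)
r₃ = r₁×r₂ = (+0.37237,-0.16888,+0.91259); SVD([r₁ r₂ r₃]) → R = UVᵀ:
  R  [+0.91170 -0.17360 +0.37237]
  R  [+0.25049 +0.95328 -0.16888]
  R  [-0.32566 +0.24724 +0.91259]
t = (-0.21769, -0.27704, +1.45906) m
tr R = 2.777567; θ = arccos((tr R − 1)/2) = 0.476112 rad = 27.279°
axis k = ((R−Rᵀ)₃₂, (R−Rᵀ)₁₃, (R−Rᵀ)₂₁) / (2 sinθ) = (+0.453956, +0.761498, +0.462650)
rvec = θ·k = (+0.216134, +0.362558, +0.220273)

rvec=(0.2161, 0.3626, 0.2203) tvec=(-0.2177, -0.2770, 1.4591)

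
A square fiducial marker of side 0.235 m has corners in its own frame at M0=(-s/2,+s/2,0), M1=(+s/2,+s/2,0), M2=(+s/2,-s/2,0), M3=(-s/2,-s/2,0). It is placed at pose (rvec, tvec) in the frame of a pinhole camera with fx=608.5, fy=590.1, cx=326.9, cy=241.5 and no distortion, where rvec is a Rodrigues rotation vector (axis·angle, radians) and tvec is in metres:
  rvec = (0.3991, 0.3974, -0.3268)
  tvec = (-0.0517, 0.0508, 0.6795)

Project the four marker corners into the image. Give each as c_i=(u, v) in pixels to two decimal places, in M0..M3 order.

Intrinsics K: fx=608.5, fy=590.1, cx=326.9, cy=241.5
Marker side s = 0.235 m; corners in marker frame (Z=0):
  M0 = (-0.1175, +0.1175, 0)
  M1 = (+0.1175, +0.1175, 0)
  M2 = (+0.1175, -0.1175, 0)
  M3 = (-0.1175, -0.1175, 0)
rvec = (0.3991, 0.3974, -0.3268), |rvec| = θ = 0.65116 rad = 37.309°
Rodrigues: sinθ=0.60611, 1−cosθ=0.20462; R = I + sinθ·[k]× + (1−cosθ)·[k]×²:
    [+0.87225 +0.38073 +0.30697]
    [-0.22765 +0.87160 -0.43416]
    [-0.43285 +0.30882 +0.84692]
t = (-0.0517, 0.0508, 0.6795) m
M0: Pc = R·M0+t = (-0.10945, +0.17996, +0.76665); u = 608.5·(-0.10945)/0.76665 + 326.9 = 240.0248, v = 590.1·(+0.17996)/0.76665 + 241.5 = 380.0195
M1: Pc = R·M1+t = (+0.09552, +0.12646, +0.66493); u = 608.5·(+0.09552)/0.66493 + 326.9 = 414.3186, v = 590.1·(+0.12646)/0.66493 + 241.5 = 353.7320
M2: Pc = R·M2+t = (+0.00605, -0.07836, +0.59235); u = 608.5·(+0.00605)/0.59235 + 326.9 = 333.1186, v = 590.1·(-0.07836)/0.59235 + 241.5 = 163.4367
M3: Pc = R·M3+t = (-0.19892, -0.02486, +0.69407); u = 608.5·(-0.19892)/0.69407 + 326.9 = 152.5010, v = 590.1·(-0.02486)/0.69407 + 241.5 = 220.3612

c0=(240.02, 380.02) c1=(414.32, 353.73) c2=(333.12, 163.44) c3=(152.50, 220.36)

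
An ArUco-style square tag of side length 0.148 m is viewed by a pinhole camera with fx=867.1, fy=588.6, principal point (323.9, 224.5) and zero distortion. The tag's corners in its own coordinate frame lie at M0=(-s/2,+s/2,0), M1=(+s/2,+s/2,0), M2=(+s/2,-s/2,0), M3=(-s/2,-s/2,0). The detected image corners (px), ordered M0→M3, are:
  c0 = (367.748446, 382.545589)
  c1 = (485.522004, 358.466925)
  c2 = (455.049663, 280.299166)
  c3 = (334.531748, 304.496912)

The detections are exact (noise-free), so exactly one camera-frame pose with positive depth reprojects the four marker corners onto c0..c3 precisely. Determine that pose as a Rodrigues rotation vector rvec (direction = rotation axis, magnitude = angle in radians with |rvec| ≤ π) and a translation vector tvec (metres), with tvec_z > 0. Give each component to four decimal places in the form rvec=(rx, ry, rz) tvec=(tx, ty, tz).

Intrinsics K: fx=867.1, fy=588.6, cx=323.9, cy=224.5
Marker side s = 0.148 m; corners in marker frame (Z=0):
  M0 = (-0.0740, +0.0740, 0)
  M1 = (+0.0740, +0.0740, 0)
  M2 = (+0.0740, -0.0740, 0)
  M3 = (-0.0740, -0.0740, 0)
Detected image corners:
  c0 = (367.748446, 382.545589) px
  c1 = (485.522004, 358.466925) px
  c2 = (455.049663, 280.299166) px
  c3 = (334.531748, 304.496912) px
Planar DLT: solve 8×8 A·h = b for H (H[2,2]=1):
  H  [+819.27687 +275.22972 +411.03925]
  H  [-151.52023 +576.25128 +331.84378]
  H  [+0.03491 +0.14630 +1.00000]
B = K⁻¹H; ‖b₁‖=0.970970, ‖b₂‖=0.970970; λ = 2/(‖b₁‖+‖b₂‖) = 1.029898, sign → tz>0 ⇒ λ=+1.029898
r₁ = λ·B[:,0] = (+0.95967,-0.27884,+0.03595); r₂ = λ·B[:,1] = (+0.27062,+0.95082,+0.15068)
r₃ = r₁×r₂ = (-0.07620,-0.13487,+0.98793); SVD([r₁ r₂ r₃]) → R = UVᵀ:
  R  [+0.95967 +0.27062 -0.07620]
  R  [-0.27884 +0.95082 -0.13487]
  R  [+0.03595 +0.15068 +0.98793]
t = (+0.10350, +0.18782, +1.02990) m
tr R = 2.898416; θ = arccos((tr R − 1)/2) = 0.320087 rad = 18.340°
axis k = ((R−Rᵀ)₃₂, (R−Rᵀ)₁₃, (R−Rᵀ)₂₁) / (2 sinθ) = (+0.453751, -0.178223, -0.873125)
rvec = θ·k = (+0.145240, -0.057047, -0.279476)

rvec=(0.1452, -0.0570, -0.2795) tvec=(0.1035, 0.1878, 1.0299)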